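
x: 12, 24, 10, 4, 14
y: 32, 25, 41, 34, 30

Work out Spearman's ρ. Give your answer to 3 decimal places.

Rank x: 3, 5, 2, 1, 4
Rank y: 3, 1, 5, 4, 2
d = rank(x) − rank(y): 0, 4, -3, -3, 2; Σd² = 38
ρ = 1 − 6Σd² / [n(n²−1)] = 1 − 6×38 / (5×24) = 1 − 228/120 ≈ -0.900

-0.900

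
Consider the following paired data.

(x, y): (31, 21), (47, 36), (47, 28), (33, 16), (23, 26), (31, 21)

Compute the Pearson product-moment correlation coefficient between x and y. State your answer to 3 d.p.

0.613

n = 6, Σx = 212, Σy = 148, Σx² = 7958, Σy² = 3894, Σxy = 5436
nΣxy − ΣxΣy = 32616 − 31376 = 1240
nΣx² − (Σx)² = 47748 − 44944 = 2804; nΣy² − (Σy)² = 23364 − 21904 = 1460
r = 1240 / √(2804 × 1460) = 1240 / 2023.3240 ≈ 0.613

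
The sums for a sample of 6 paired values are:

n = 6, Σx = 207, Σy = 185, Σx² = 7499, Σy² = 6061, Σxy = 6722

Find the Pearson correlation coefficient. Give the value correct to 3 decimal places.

r = (nΣxy − ΣxΣy) / √[(nΣx² − (Σx)²)(nΣy² − (Σy)²)]
Numerator: 6×6722 − 207×185 = 2037
Denominator: √[(44994 − 42849)(36366 − 34225)] = √[2145 × 2141] = 2142.9991
r = 2037 / 2142.9991 ≈ 0.951

0.951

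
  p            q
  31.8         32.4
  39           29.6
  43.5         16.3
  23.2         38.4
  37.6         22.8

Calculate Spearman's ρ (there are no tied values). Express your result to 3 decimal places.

Rank p: 2, 4, 5, 1, 3
Rank q: 4, 3, 1, 5, 2
d = rank(p) − rank(q): -2, 1, 4, -4, 1; Σd² = 38
ρ = 1 − 6Σd² / [n(n²−1)] = 1 − 6×38 / (5×24) = 1 − 228/120 ≈ -0.900

-0.900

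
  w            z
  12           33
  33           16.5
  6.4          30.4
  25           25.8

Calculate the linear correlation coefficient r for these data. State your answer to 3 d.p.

n = 4, Σw = 76.4, Σz = 105.7, Σw² = 1898.96, Σz² = 2951.05, Σwz = 1780.06
nΣwz − ΣwΣz = 7120.24 − 8075.48 = -955.24
nΣw² − (Σw)² = 7595.84 − 5836.96 = 1758.88; nΣz² − (Σz)² = 11804.2 − 11172.49 = 631.71
r = -955.24 / √(1758.88 × 631.71) = -955.24 / 1054.0883 ≈ -0.906

-0.906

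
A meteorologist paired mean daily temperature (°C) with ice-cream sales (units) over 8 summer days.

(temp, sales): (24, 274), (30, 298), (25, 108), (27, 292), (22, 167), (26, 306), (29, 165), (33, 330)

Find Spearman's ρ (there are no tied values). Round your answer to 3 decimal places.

Rank temp: 2, 7, 3, 5, 1, 4, 6, 8
Rank sales: 4, 6, 1, 5, 3, 7, 2, 8
d = rank(temp) − rank(sales): -2, 1, 2, 0, -2, -3, 4, 0; Σd² = 38
ρ = 1 − 6Σd² / [n(n²−1)] = 1 − 6×38 / (8×63) = 1 − 228/504 ≈ 0.548

0.548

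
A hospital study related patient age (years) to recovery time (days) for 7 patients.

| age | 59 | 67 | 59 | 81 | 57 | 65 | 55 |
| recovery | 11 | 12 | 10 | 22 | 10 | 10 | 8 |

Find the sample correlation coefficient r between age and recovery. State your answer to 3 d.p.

0.938

n = 7, Σx = 443, Σy = 83, Σx² = 28511, Σy² = 1113, Σxy = 5485
nΣxy − ΣxΣy = 38395 − 36769 = 1626
nΣx² − (Σx)² = 199577 − 196249 = 3328; nΣy² − (Σy)² = 7791 − 6889 = 902
r = 1626 / √(3328 × 902) = 1626 / 1732.5865 ≈ 0.938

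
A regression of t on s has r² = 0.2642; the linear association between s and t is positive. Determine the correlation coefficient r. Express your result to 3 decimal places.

|r| = √0.2642 = 0.514
The association is positive, so r = 0.514.

0.514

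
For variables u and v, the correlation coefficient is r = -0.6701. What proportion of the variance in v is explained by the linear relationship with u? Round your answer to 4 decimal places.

r² = (-0.6701)² = 0.4490

0.4490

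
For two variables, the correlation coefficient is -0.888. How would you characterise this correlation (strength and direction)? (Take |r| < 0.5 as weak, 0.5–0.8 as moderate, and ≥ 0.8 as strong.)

r = -0.888 < 0 so the relationship is negative.
|r| = 0.888, which falls in the strong range.

strong negative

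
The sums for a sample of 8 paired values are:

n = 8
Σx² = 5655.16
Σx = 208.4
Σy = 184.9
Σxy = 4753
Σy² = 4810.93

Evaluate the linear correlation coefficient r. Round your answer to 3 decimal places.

-0.182

r = (nΣxy − ΣxΣy) / √[(nΣx² − (Σx)²)(nΣy² − (Σy)²)]
Numerator: 8×4753 − 208.4×184.9 = -509.16
Denominator: √[(45241.28 − 43430.56)(38487.44 − 34188.01)] = √[1810.72 × 4299.43] = 2790.1727
r = -509.16 / 2790.1727 ≈ -0.182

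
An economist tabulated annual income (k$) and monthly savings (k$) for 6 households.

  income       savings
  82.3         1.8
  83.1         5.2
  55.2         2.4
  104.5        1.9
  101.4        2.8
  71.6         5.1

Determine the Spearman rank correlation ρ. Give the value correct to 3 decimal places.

Rank income: 3, 4, 1, 6, 5, 2
Rank savings: 1, 6, 3, 2, 4, 5
d = rank(income) − rank(savings): 2, -2, -2, 4, 1, -3; Σd² = 38
ρ = 1 − 6Σd² / [n(n²−1)] = 1 − 6×38 / (6×35) = 1 − 228/210 ≈ -0.086

-0.086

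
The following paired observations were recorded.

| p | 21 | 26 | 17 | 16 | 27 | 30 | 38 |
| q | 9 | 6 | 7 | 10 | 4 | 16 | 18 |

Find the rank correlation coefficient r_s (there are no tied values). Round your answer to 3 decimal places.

Rank p: 3, 4, 2, 1, 5, 6, 7
Rank q: 4, 2, 3, 5, 1, 6, 7
d = rank(p) − rank(q): -1, 2, -1, -4, 4, 0, 0; Σd² = 38
ρ = 1 − 6Σd² / [n(n²−1)] = 1 − 6×38 / (7×48) = 1 − 228/336 ≈ 0.321

0.321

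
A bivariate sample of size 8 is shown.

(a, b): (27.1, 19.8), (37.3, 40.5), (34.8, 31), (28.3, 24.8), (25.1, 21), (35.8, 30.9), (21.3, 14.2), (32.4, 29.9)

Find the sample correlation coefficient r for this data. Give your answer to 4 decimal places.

n = 8, Σa = 242.1, Σb = 212.1, Σa² = 7552.73, Σb² = 6099.79, Σab = 6732.41
nΣab − ΣaΣb = 53859.28 − 51349.41 = 2509.87
nΣa² − (Σa)² = 60421.84 − 58612.41 = 1809.43; nΣb² − (Σb)² = 48798.32 − 44986.41 = 3811.91
r = 2509.87 / √(1809.43 × 3811.91) = 2509.87 / 2626.2872 ≈ 0.9557

0.9557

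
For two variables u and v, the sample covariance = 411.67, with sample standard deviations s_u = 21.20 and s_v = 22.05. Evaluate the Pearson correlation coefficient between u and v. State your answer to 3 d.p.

r = Cov(u,v) / (s_u · s_v) = 411.67 / (21.20 × 22.05)
  = 411.67 / 467.4600 ≈ 0.881

0.881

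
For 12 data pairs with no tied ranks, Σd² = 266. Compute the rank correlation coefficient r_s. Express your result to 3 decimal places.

0.070

ρ = 1 − 6Σd² / [n(n²−1)] = 1 − 6×266 / (12×143)
  = 1 − 1596/1716 = 1 − 0.9301 ≈ 0.070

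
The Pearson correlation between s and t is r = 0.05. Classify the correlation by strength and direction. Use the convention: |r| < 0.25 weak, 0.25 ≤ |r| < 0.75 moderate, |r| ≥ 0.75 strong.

weak positive

r = 0.05 > 0 so the relationship is positive.
|r| = 0.05, which falls in the weak range.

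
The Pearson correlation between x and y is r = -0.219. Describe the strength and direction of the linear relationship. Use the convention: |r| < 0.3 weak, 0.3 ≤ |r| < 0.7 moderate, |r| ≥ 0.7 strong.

weak negative

r = -0.219 < 0 so the relationship is negative.
|r| = 0.219, which falls in the weak range.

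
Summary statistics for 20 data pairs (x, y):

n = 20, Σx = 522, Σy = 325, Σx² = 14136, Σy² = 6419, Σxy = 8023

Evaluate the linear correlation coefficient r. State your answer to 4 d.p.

r = (nΣxy − ΣxΣy) / √[(nΣx² − (Σx)²)(nΣy² − (Σy)²)]
Numerator: 20×8023 − 522×325 = -9190
Denominator: √[(282720 − 272484)(128380 − 105625)] = √[10236 × 22755] = 15261.7227
r = -9190 / 15261.7227 ≈ -0.6022

-0.6022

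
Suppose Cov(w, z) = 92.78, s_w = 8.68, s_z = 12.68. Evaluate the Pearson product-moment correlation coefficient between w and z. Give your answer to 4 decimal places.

r = Cov(w,z) / (s_w · s_z) = 92.78 / (8.68 × 12.68)
  = 92.78 / 110.0624 ≈ 0.8430

0.8430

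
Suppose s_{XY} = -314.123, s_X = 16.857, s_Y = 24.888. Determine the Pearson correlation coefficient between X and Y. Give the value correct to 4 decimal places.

-0.7487

r = Cov(X,Y) / (s_X · s_Y) = -314.123 / (16.857 × 24.888)
  = -314.123 / 419.5370 ≈ -0.7487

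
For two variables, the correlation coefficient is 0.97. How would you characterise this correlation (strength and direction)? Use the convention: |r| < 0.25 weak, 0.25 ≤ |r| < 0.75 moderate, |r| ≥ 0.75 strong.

r = 0.97 > 0 so the relationship is positive.
|r| = 0.97, which falls in the strong range.

strong positive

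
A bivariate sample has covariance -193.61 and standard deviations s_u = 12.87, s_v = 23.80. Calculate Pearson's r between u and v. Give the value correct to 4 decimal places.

-0.6321

r = Cov(u,v) / (s_u · s_v) = -193.61 / (12.87 × 23.80)
  = -193.61 / 306.3060 ≈ -0.6321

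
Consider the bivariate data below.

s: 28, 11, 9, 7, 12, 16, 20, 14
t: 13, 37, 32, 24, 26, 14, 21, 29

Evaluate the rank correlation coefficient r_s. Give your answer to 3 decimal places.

-0.690

Rank s: 8, 3, 2, 1, 4, 6, 7, 5
Rank t: 1, 8, 7, 4, 5, 2, 3, 6
d = rank(s) − rank(t): 7, -5, -5, -3, -1, 4, 4, -1; Σd² = 142
ρ = 1 − 6Σd² / [n(n²−1)] = 1 − 6×142 / (8×63) = 1 − 852/504 ≈ -0.690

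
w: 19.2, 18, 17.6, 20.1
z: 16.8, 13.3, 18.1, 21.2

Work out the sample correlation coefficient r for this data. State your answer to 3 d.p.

0.636

n = 4, Σw = 74.9, Σz = 69.4, Σw² = 1406.41, Σz² = 1236.18, Σwz = 1306.64
nΣwz − ΣwΣz = 5226.56 − 5198.06 = 28.5
nΣw² − (Σw)² = 5625.64 − 5610.01 = 15.63; nΣz² − (Σz)² = 4944.72 − 4816.36 = 128.36
r = 28.5 / √(15.63 × 128.36) = 28.5 / 44.7914 ≈ 0.636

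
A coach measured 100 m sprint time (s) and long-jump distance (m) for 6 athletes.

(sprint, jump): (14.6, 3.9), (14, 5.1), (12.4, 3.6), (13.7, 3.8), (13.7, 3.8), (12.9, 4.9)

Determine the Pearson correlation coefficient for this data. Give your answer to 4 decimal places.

0.0810

n = 6, Σx = 81.3, Σy = 25.1, Σx² = 1104.71, Σy² = 107.07, Σxy = 340.31
nΣxy − ΣxΣy = 2041.86 − 2040.63 = 1.23
nΣx² − (Σx)² = 6628.26 − 6609.69 = 18.57; nΣy² − (Σy)² = 642.42 − 630.01 = 12.41
r = 1.23 / √(18.57 × 12.41) = 1.23 / 15.1807 ≈ 0.0810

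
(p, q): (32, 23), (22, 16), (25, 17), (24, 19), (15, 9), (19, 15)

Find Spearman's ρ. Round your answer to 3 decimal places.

0.943

Rank p: 6, 3, 5, 4, 1, 2
Rank q: 6, 3, 4, 5, 1, 2
d = rank(p) − rank(q): 0, 0, 1, -1, 0, 0; Σd² = 2
ρ = 1 − 6Σd² / [n(n²−1)] = 1 − 6×2 / (6×35) = 1 − 12/210 ≈ 0.943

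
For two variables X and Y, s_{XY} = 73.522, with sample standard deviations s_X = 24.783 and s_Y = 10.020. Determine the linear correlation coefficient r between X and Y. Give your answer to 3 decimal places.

0.296

r = Cov(X,Y) / (s_X · s_Y) = 73.522 / (24.783 × 10.020)
  = 73.522 / 248.3257 ≈ 0.296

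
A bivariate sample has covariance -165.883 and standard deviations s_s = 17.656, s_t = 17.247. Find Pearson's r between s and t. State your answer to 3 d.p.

-0.545

r = Cov(s,t) / (s_s · s_t) = -165.883 / (17.656 × 17.247)
  = -165.883 / 304.5130 ≈ -0.545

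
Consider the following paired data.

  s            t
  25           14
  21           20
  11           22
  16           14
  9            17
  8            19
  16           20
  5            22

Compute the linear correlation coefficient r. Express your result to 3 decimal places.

-0.536

n = 8, Σs = 111, Σt = 148, Σs² = 1869, Σt² = 2810, Σst = 1971
nΣst − ΣsΣt = 15768 − 16428 = -660
nΣs² − (Σs)² = 14952 − 12321 = 2631; nΣt² − (Σt)² = 22480 − 21904 = 576
r = -660 / √(2631 × 576) = -660 / 1231.0386 ≈ -0.536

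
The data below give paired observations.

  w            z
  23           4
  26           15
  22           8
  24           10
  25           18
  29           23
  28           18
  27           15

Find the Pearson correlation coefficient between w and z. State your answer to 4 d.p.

n = 8, Σw = 204, Σz = 111, Σw² = 5244, Σz² = 1807, Σwz = 2924
nΣwz − ΣwΣz = 23392 − 22644 = 748
nΣw² − (Σw)² = 41952 − 41616 = 336; nΣz² − (Σz)² = 14456 − 12321 = 2135
r = 748 / √(336 × 2135) = 748 / 846.9711 ≈ 0.8831

0.8831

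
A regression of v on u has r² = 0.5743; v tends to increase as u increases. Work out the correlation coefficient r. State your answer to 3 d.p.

0.758

|r| = √0.5743 = 0.758
The association is positive, so r = 0.758.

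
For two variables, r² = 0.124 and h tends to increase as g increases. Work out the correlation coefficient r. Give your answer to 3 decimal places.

0.352

|r| = √0.124 = 0.352
The association is positive, so r = 0.352.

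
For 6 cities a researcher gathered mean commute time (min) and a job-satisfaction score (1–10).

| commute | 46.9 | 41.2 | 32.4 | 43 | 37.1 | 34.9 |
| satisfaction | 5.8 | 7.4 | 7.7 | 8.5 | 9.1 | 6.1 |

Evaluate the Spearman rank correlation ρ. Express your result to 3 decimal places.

Rank commute: 6, 4, 1, 5, 3, 2
Rank satisfaction: 1, 3, 4, 5, 6, 2
d = rank(commute) − rank(satisfaction): 5, 1, -3, 0, -3, 0; Σd² = 44
ρ = 1 − 6Σd² / [n(n²−1)] = 1 − 6×44 / (6×35) = 1 − 264/210 ≈ -0.257

-0.257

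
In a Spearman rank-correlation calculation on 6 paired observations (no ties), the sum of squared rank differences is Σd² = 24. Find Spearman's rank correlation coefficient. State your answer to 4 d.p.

ρ = 1 − 6Σd² / [n(n²−1)] = 1 − 6×24 / (6×35)
  = 1 − 144/210 = 1 − 0.68571 ≈ 0.3143

0.3143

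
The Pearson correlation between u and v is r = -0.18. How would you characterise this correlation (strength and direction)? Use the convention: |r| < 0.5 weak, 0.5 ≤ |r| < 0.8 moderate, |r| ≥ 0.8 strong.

weak negative

r = -0.18 < 0 so the relationship is negative.
|r| = 0.18, which falls in the weak range.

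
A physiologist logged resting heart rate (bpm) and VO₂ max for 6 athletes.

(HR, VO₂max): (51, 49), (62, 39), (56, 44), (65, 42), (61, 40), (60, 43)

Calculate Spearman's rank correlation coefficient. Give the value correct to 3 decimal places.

-0.829

Rank HR: 1, 5, 2, 6, 4, 3
Rank VO₂max: 6, 1, 5, 3, 2, 4
d = rank(HR) − rank(VO₂max): -5, 4, -3, 3, 2, -1; Σd² = 64
ρ = 1 − 6Σd² / [n(n²−1)] = 1 − 6×64 / (6×35) = 1 − 384/210 ≈ -0.829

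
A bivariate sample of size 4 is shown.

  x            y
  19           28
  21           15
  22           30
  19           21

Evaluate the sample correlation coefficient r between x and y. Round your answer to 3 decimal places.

0.081

n = 4, Σx = 81, Σy = 94, Σx² = 1647, Σy² = 2350, Σxy = 1906
nΣxy − ΣxΣy = 7624 − 7614 = 10
nΣx² − (Σx)² = 6588 − 6561 = 27; nΣy² − (Σy)² = 9400 − 8836 = 564
r = 10 / √(27 × 564) = 10 / 123.4018 ≈ 0.081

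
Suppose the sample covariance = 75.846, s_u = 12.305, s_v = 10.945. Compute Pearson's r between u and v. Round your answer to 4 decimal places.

r = Cov(u,v) / (s_u · s_v) = 75.846 / (12.305 × 10.945)
  = 75.846 / 134.6782 ≈ 0.5632

0.5632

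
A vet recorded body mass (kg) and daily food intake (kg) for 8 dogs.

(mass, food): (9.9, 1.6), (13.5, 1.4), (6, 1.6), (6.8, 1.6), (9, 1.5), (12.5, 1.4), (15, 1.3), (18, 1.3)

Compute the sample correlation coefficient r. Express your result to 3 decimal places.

n = 8, Σx = 90.7, Σy = 11.7, Σx² = 1148.75, Σy² = 17.23, Σxy = 129.12
nΣxy − ΣxΣy = 1032.96 − 1061.19 = -28.23
nΣx² − (Σx)² = 9190 − 8226.49 = 963.51; nΣy² − (Σy)² = 137.84 − 136.89 = 0.95
r = -28.23 / √(963.51 × 0.95) = -28.23 / 30.2545 ≈ -0.933

-0.933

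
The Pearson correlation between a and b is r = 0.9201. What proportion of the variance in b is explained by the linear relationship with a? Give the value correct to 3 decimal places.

r² = (0.9201)² = 0.847

0.847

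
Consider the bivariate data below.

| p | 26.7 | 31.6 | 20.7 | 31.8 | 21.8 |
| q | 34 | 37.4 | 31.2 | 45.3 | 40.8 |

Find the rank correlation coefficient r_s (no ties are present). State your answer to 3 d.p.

Rank p: 3, 4, 1, 5, 2
Rank q: 2, 3, 1, 5, 4
d = rank(p) − rank(q): 1, 1, 0, 0, -2; Σd² = 6
ρ = 1 − 6Σd² / [n(n²−1)] = 1 − 6×6 / (5×24) = 1 − 36/120 ≈ 0.700

0.700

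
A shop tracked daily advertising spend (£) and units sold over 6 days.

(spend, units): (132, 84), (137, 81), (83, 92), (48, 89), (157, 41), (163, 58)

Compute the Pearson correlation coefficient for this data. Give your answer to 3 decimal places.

n = 6, Σx = 720, Σy = 445, Σx² = 96604, Σy² = 35047, Σxy = 49984
nΣxy − ΣxΣy = 299904 − 320400 = -20496
nΣx² − (Σx)² = 579624 − 518400 = 61224; nΣy² − (Σy)² = 210282 − 198025 = 12257
r = -20496 / √(61224 × 12257) = -20496 / 27393.8418 ≈ -0.748

-0.748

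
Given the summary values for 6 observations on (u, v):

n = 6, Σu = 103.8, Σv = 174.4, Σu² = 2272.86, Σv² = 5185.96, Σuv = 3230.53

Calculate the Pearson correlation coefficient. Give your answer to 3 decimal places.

r = (nΣuv − ΣuΣv) / √[(nΣu² − (Σu)²)(nΣv² − (Σv)²)]
Numerator: 6×3230.53 − 103.8×174.4 = 1280.46
Denominator: √[(13637.16 − 10774.44)(31115.76 − 30415.36)] = √[2862.72 × 700.4] = 1415.9976
r = 1280.46 / 1415.9976 ≈ 0.904

0.904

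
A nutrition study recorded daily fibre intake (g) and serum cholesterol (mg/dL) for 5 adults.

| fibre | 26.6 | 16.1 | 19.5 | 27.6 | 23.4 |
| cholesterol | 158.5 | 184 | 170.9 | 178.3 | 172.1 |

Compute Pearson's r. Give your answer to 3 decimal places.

n = 5, Σx = 113.2, Σy = 863.8, Σx² = 2656.34, Σy² = 149594.36, Σxy = 19459.27
nΣxy − ΣxΣy = 97296.35 − 97782.16 = -485.81
nΣx² − (Σx)² = 13281.7 − 12814.24 = 467.46; nΣy² − (Σy)² = 747971.8 − 746150.44 = 1821.36
r = -485.81 / √(467.46 × 1821.36) = -485.81 / 922.7204 ≈ -0.526

-0.526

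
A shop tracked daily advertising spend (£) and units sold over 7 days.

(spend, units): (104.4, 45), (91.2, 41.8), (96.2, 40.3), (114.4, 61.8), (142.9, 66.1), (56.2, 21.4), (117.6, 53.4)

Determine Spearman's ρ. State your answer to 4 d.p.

0.9286

Rank spend: 4, 2, 3, 5, 7, 1, 6
Rank units: 4, 3, 2, 6, 7, 1, 5
d = rank(spend) − rank(units): 0, -1, 1, -1, 0, 0, 1; Σd² = 4
ρ = 1 − 6Σd² / [n(n²−1)] = 1 − 6×4 / (7×48) = 1 − 24/336 ≈ 0.9286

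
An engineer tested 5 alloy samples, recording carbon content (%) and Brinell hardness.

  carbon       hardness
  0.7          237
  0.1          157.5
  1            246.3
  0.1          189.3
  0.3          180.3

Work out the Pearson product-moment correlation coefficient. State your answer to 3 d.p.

0.931

n = 5, Σx = 2.2, Σy = 1010.4, Σx² = 1.6, Σy² = 209981.52, Σxy = 500.97
nΣxy − ΣxΣy = 2504.85 − 2222.88 = 281.97
nΣx² − (Σx)² = 8 − 4.84 = 3.16; nΣy² − (Σy)² = 1049907.6 − 1020908.16 = 28999.44
r = 281.97 / √(3.16 × 28999.44) = 281.97 / 302.7181 ≈ 0.931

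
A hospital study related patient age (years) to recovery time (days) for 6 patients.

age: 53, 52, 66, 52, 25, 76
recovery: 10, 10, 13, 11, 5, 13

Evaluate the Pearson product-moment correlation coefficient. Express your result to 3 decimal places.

n = 6, Σx = 324, Σy = 62, Σx² = 18974, Σy² = 684, Σxy = 3593
nΣxy − ΣxΣy = 21558 − 20088 = 1470
nΣx² − (Σx)² = 113844 − 104976 = 8868; nΣy² − (Σy)² = 4104 − 3844 = 260
r = 1470 / √(8868 × 260) = 1470 / 1518.4466 ≈ 0.968

0.968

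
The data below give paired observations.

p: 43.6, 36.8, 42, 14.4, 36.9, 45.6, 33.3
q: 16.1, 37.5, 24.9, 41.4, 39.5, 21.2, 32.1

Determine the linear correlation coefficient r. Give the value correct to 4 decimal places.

n = 7, Σp = 252.6, Σq = 212.7, Σp² = 9776.42, Σq² = 7039.53, Σpq = 7217.12
nΣpq − ΣpΣq = 50519.84 − 53728.02 = -3208.18
nΣp² − (Σp)² = 68434.94 − 63806.76 = 4628.18; nΣq² − (Σq)² = 49276.71 − 45241.29 = 4035.42
r = -3208.18 / √(4628.18 × 4035.42) = -3208.18 / 4321.6490 ≈ -0.7424

-0.7424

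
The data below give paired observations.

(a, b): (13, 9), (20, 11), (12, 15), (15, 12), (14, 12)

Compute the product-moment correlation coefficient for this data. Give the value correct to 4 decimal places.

n = 5, Σa = 74, Σb = 59, Σa² = 1134, Σb² = 715, Σab = 865
nΣab − ΣaΣb = 4325 − 4366 = -41
nΣa² − (Σa)² = 5670 − 5476 = 194; nΣb² − (Σb)² = 3575 − 3481 = 94
r = -41 / √(194 × 94) = -41 / 135.0407 ≈ -0.3036

-0.3036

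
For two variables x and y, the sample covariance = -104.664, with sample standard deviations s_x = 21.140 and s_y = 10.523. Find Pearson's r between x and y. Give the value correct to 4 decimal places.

r = Cov(x,y) / (s_x · s_y) = -104.664 / (21.140 × 10.523)
  = -104.664 / 222.4562 ≈ -0.4705

-0.4705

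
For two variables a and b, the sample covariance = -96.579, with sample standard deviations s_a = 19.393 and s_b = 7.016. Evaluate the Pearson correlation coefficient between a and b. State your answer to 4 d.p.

-0.7098

r = Cov(a,b) / (s_a · s_b) = -96.579 / (19.393 × 7.016)
  = -96.579 / 136.0613 ≈ -0.7098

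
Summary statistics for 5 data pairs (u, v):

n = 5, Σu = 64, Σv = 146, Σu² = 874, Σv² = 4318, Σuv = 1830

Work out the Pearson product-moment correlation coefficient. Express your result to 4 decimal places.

r = (nΣuv − ΣuΣv) / √[(nΣu² − (Σu)²)(nΣv² − (Σv)²)]
Numerator: 5×1830 − 64×146 = -194
Denominator: √[(4370 − 4096)(21590 − 21316)] = √[274 × 274] = 274.0000
r = -194 / 274.0000 ≈ -0.7080

-0.7080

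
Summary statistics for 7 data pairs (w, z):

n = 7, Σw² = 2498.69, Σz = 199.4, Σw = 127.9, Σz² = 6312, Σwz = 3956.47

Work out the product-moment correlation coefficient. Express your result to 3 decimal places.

0.979

r = (nΣwz − ΣwΣz) / √[(nΣw² − (Σw)²)(nΣz² − (Σz)²)]
Numerator: 7×3956.47 − 127.9×199.4 = 2192.03
Denominator: √[(17490.83 − 16358.41)(44184 − 39760.36)] = √[1132.42 × 4423.64] = 2238.1730
r = 2192.03 / 2238.1730 ≈ 0.979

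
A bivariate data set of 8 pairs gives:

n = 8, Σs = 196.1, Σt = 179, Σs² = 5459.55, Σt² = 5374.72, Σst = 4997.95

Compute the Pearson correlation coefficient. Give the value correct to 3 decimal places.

r = (nΣst − ΣsΣt) / √[(nΣs² − (Σs)²)(nΣt² − (Σt)²)]
Numerator: 8×4997.95 − 196.1×179 = 4881.7
Denominator: √[(43676.4 − 38455.21)(42997.76 − 32041)] = √[5221.19 × 10956.76] = 7563.5525
r = 4881.7 / 7563.5525 ≈ 0.645

0.645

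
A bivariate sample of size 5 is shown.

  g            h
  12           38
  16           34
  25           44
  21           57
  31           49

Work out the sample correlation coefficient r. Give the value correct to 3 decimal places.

0.570

n = 5, Σg = 105, Σh = 222, Σg² = 2427, Σh² = 10186, Σgh = 4816
nΣgh − ΣgΣh = 24080 − 23310 = 770
nΣg² − (Σg)² = 12135 − 11025 = 1110; nΣh² − (Σh)² = 50930 − 49284 = 1646
r = 770 / √(1110 × 1646) = 770 / 1351.6878 ≈ 0.570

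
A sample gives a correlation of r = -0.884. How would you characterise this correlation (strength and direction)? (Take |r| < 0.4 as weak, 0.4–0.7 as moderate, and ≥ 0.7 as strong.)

strong negative

r = -0.884 < 0 so the relationship is negative.
|r| = 0.884, which falls in the strong range.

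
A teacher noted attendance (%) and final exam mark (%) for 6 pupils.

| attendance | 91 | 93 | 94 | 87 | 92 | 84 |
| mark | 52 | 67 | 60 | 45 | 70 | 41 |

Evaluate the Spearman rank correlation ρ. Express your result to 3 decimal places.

0.771

Rank attendance: 3, 5, 6, 2, 4, 1
Rank mark: 3, 5, 4, 2, 6, 1
d = rank(attendance) − rank(mark): 0, 0, 2, 0, -2, 0; Σd² = 8
ρ = 1 − 6Σd² / [n(n²−1)] = 1 − 6×8 / (6×35) = 1 − 48/210 ≈ 0.771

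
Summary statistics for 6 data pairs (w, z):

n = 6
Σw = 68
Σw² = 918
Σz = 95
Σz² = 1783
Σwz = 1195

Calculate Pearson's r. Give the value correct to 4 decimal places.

r = (nΣwz − ΣwΣz) / √[(nΣw² − (Σw)²)(nΣz² − (Σz)²)]
Numerator: 6×1195 − 68×95 = 710
Denominator: √[(5508 − 4624)(10698 − 9025)] = √[884 × 1673] = 1216.1135
r = 710 / 1216.1135 ≈ 0.5838

0.5838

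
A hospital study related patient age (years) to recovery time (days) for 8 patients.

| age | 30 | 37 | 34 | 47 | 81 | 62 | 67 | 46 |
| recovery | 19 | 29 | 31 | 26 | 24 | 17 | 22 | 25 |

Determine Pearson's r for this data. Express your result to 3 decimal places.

-0.347

n = 8, Σx = 404, Σy = 193, Σx² = 22644, Σy² = 4813, Σxy = 9541
nΣxy − ΣxΣy = 76328 − 77972 = -1644
nΣx² − (Σx)² = 181152 − 163216 = 17936; nΣy² − (Σy)² = 38504 − 37249 = 1255
r = -1644 / √(17936 × 1255) = -1644 / 4744.4367 ≈ -0.347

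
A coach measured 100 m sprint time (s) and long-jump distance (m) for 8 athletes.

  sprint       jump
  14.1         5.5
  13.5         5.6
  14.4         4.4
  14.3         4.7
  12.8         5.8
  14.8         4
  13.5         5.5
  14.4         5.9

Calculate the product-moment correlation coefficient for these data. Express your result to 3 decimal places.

n = 8, Σx = 111.8, Σy = 41.4, Σx² = 1565.4, Σy² = 217.76, Σxy = 576.37
nΣxy − ΣxΣy = 4610.96 − 4628.52 = -17.56
nΣx² − (Σx)² = 12523.2 − 12499.24 = 23.96; nΣy² − (Σy)² = 1742.08 − 1713.96 = 28.12
r = -17.56 / √(23.96 × 28.12) = -17.56 / 25.9568 ≈ -0.677

-0.677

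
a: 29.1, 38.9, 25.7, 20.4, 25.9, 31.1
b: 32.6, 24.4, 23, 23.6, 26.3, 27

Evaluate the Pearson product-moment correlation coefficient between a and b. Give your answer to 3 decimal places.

n = 6, Σa = 171.1, Σb = 156.9, Σa² = 5074.69, Σb² = 4164.77, Σab = 4491.23
nΣab − ΣaΣb = 26947.38 − 26845.59 = 101.79
nΣa² − (Σa)² = 30448.14 − 29275.21 = 1172.93; nΣb² − (Σb)² = 24988.62 − 24617.61 = 371.01
r = 101.79 / √(1172.93 × 371.01) = 101.79 / 659.6732 ≈ 0.154

0.154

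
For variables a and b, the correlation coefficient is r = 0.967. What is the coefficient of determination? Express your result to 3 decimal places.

r² = (0.967)² = 0.935

0.935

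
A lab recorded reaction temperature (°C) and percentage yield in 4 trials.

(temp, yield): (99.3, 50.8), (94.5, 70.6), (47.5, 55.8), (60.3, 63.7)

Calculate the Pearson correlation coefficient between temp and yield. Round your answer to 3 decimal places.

0.066

n = 4, Σx = 301.6, Σy = 240.9, Σx² = 24683.08, Σy² = 14736.33, Σxy = 18207.75
nΣxy − ΣxΣy = 72831 − 72655.44 = 175.56
nΣx² − (Σx)² = 98732.32 − 90962.56 = 7769.76; nΣy² − (Σy)² = 58945.32 − 58032.81 = 912.51
r = 175.56 / √(7769.76 × 912.51) = 175.56 / 2662.7023 ≈ 0.066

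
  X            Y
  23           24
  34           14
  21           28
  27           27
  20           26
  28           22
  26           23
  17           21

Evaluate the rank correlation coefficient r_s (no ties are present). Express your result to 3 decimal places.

-0.310

Rank X: 4, 8, 3, 6, 2, 7, 5, 1
Rank Y: 5, 1, 8, 7, 6, 3, 4, 2
d = rank(X) − rank(Y): -1, 7, -5, -1, -4, 4, 1, -1; Σd² = 110
ρ = 1 − 6Σd² / [n(n²−1)] = 1 − 6×110 / (8×63) = 1 − 660/504 ≈ -0.310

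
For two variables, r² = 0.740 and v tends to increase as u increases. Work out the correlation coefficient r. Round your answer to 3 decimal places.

0.860

|r| = √0.740 = 0.860
The association is positive, so r = 0.860.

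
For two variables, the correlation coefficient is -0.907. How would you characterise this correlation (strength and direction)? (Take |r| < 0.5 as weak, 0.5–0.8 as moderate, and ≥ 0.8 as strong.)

strong negative

r = -0.907 < 0 so the relationship is negative.
|r| = 0.907, which falls in the strong range.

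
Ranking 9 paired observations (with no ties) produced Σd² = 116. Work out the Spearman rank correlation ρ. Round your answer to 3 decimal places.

ρ = 1 − 6Σd² / [n(n²−1)] = 1 − 6×116 / (9×80)
  = 1 − 696/720 = 1 − 0.9667 ≈ 0.033

0.033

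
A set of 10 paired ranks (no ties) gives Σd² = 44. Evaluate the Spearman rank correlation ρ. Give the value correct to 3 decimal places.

0.733

ρ = 1 − 6Σd² / [n(n²−1)] = 1 − 6×44 / (10×99)
  = 1 − 264/990 = 1 − 0.2667 ≈ 0.733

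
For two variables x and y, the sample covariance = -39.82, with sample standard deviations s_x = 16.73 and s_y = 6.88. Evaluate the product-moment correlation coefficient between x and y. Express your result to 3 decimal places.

r = Cov(x,y) / (s_x · s_y) = -39.82 / (16.73 × 6.88)
  = -39.82 / 115.1024 ≈ -0.346

-0.346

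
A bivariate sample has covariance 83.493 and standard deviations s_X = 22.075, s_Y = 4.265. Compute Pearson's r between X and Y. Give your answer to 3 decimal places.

r = Cov(X,Y) / (s_X · s_Y) = 83.493 / (22.075 × 4.265)
  = 83.493 / 94.1499 ≈ 0.887

0.887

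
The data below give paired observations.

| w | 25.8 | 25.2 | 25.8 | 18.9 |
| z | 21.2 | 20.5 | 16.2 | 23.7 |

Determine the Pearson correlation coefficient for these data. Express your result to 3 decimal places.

-0.726

n = 4, Σw = 95.7, Σz = 81.6, Σw² = 2323.53, Σz² = 1693.82, Σwz = 1929.45
nΣwz − ΣwΣz = 7717.8 − 7809.12 = -91.32
nΣw² − (Σw)² = 9294.12 − 9158.49 = 135.63; nΣz² − (Σz)² = 6775.28 − 6658.56 = 116.72
r = -91.32 / √(135.63 × 116.72) = -91.32 / 125.8202 ≈ -0.726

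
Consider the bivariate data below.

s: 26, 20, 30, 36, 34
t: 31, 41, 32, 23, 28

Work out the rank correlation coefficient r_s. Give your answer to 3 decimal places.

Rank s: 2, 1, 3, 5, 4
Rank t: 3, 5, 4, 1, 2
d = rank(s) − rank(t): -1, -4, -1, 4, 2; Σd² = 38
ρ = 1 − 6Σd² / [n(n²−1)] = 1 − 6×38 / (5×24) = 1 − 228/120 ≈ -0.900

-0.900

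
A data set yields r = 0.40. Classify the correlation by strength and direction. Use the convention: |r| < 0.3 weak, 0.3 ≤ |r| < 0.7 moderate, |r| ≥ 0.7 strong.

r = 0.40 > 0 so the relationship is positive.
|r| = 0.40, which falls in the moderate range.

moderate positive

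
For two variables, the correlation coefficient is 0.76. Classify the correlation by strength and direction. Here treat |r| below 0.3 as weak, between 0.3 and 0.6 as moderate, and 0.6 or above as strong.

r = 0.76 > 0 so the relationship is positive.
|r| = 0.76, which falls in the strong range.

strong positive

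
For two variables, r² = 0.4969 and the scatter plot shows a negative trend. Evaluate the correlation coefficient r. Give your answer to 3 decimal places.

|r| = √0.4969 = 0.705
The association is negative, so r = −0.705.

-0.705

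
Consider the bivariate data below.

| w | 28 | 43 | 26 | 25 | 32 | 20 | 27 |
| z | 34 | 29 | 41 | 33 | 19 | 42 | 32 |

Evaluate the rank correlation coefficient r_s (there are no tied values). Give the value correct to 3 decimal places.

-0.786

Rank w: 5, 7, 3, 2, 6, 1, 4
Rank z: 5, 2, 6, 4, 1, 7, 3
d = rank(w) − rank(z): 0, 5, -3, -2, 5, -6, 1; Σd² = 100
ρ = 1 − 6Σd² / [n(n²−1)] = 1 − 6×100 / (7×48) = 1 − 600/336 ≈ -0.786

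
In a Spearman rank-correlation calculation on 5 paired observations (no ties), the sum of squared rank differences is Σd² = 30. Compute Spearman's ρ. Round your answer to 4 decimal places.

-0.5000

ρ = 1 − 6Σd² / [n(n²−1)] = 1 − 6×30 / (5×24)
  = 1 − 180/120 = 1 − 1.50000 ≈ -0.5000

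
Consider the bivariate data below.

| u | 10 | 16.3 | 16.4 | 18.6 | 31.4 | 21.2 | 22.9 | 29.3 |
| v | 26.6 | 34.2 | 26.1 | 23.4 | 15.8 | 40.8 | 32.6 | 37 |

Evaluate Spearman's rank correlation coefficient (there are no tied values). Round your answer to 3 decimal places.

-0.048

Rank u: 1, 2, 3, 4, 8, 5, 6, 7
Rank v: 4, 6, 3, 2, 1, 8, 5, 7
d = rank(u) − rank(v): -3, -4, 0, 2, 7, -3, 1, 0; Σd² = 88
ρ = 1 − 6Σd² / [n(n²−1)] = 1 − 6×88 / (8×63) = 1 − 528/504 ≈ -0.048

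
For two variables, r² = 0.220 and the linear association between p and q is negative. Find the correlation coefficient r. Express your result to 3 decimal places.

-0.469

|r| = √0.220 = 0.469
The association is negative, so r = −0.469.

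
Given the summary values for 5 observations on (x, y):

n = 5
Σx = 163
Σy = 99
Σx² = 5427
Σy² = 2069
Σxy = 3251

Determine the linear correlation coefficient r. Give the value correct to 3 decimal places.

r = (nΣxy − ΣxΣy) / √[(nΣx² − (Σx)²)(nΣy² − (Σy)²)]
Numerator: 5×3251 − 163×99 = 118
Denominator: √[(27135 − 26569)(10345 − 9801)] = √[566 × 544] = 554.8910
r = 118 / 554.8910 ≈ 0.213

0.213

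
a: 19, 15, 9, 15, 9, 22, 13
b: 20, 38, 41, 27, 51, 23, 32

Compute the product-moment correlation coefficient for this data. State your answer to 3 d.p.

-0.870

n = 7, Σa = 102, Σb = 232, Σa² = 1626, Σb² = 8408, Σab = 3105
nΣab − ΣaΣb = 21735 − 23664 = -1929
nΣa² − (Σa)² = 11382 − 10404 = 978; nΣb² − (Σb)² = 58856 − 53824 = 5032
r = -1929 / √(978 × 5032) = -1929 / 2218.3994 ≈ -0.870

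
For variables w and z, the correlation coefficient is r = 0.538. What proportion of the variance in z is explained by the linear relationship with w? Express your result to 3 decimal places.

r² = (0.538)² = 0.289

0.289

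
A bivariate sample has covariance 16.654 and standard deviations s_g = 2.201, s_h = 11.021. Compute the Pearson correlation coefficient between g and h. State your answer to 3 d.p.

0.687

r = Cov(g,h) / (s_g · s_h) = 16.654 / (2.201 × 11.021)
  = 16.654 / 24.2572 ≈ 0.687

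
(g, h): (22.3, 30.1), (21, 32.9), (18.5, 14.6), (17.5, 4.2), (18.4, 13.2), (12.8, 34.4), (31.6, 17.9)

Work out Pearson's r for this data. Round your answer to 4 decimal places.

-0.0885

n = 7, Σg = 142.1, Σh = 147.3, Σg² = 3087.75, Σh² = 3897.23, Σgh = 2954.57
nΣgh − ΣgΣh = 20681.99 − 20931.33 = -249.34
nΣg² − (Σg)² = 21614.25 − 20192.41 = 1421.84; nΣh² − (Σh)² = 27280.61 − 21697.29 = 5583.32
r = -249.34 / √(1421.84 × 5583.32) = -249.34 / 2817.5499 ≈ -0.0885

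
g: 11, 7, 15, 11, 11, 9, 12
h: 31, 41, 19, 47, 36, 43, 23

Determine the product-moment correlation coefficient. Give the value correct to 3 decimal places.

n = 7, Σg = 76, Σh = 240, Σg² = 862, Σh² = 8886, Σgh = 2489
nΣgh − ΣgΣh = 17423 − 18240 = -817
nΣg² − (Σg)² = 6034 − 5776 = 258; nΣh² − (Σh)² = 62202 − 57600 = 4602
r = -817 / √(258 × 4602) = -817 / 1089.6403 ≈ -0.750

-0.750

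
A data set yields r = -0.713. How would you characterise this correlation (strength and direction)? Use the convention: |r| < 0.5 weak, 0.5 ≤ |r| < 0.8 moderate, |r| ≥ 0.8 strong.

moderate negative

r = -0.713 < 0 so the relationship is negative.
|r| = 0.713, which falls in the moderate range.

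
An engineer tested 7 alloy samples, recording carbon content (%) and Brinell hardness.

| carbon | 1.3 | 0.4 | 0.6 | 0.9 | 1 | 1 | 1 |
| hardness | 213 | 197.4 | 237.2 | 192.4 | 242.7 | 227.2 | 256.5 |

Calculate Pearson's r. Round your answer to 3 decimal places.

0.244

n = 7, Σx = 6.2, Σy = 1566.4, Σx² = 6.02, Σy² = 353932.74, Σxy = 1397.74
nΣxy − ΣxΣy = 9784.18 − 9711.68 = 72.5
nΣx² − (Σx)² = 42.14 − 38.44 = 3.7; nΣy² − (Σy)² = 2477529.18 − 2453608.96 = 23920.22
r = 72.5 / √(3.7 × 23920.22) = 72.5 / 297.4976 ≈ 0.244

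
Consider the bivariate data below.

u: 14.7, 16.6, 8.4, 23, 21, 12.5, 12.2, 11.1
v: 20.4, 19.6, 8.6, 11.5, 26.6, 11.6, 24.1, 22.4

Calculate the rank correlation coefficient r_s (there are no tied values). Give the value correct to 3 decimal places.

0.119

Rank u: 5, 6, 1, 8, 7, 4, 3, 2
Rank v: 5, 4, 1, 2, 8, 3, 7, 6
d = rank(u) − rank(v): 0, 2, 0, 6, -1, 1, -4, -4; Σd² = 74
ρ = 1 − 6Σd² / [n(n²−1)] = 1 − 6×74 / (8×63) = 1 − 444/504 ≈ 0.119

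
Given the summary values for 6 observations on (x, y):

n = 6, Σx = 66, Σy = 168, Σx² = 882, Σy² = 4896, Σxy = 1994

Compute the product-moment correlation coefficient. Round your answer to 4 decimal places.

r = (nΣxy − ΣxΣy) / √[(nΣx² − (Σx)²)(nΣy² − (Σy)²)]
Numerator: 6×1994 − 66×168 = 876
Denominator: √[(5292 − 4356)(29376 − 28224)] = √[936 × 1152] = 1038.3988
r = 876 / 1038.3988 ≈ 0.8436

0.8436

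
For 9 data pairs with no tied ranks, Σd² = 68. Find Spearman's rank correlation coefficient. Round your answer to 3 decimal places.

0.433

ρ = 1 − 6Σd² / [n(n²−1)] = 1 − 6×68 / (9×80)
  = 1 − 408/720 = 1 − 0.5667 ≈ 0.433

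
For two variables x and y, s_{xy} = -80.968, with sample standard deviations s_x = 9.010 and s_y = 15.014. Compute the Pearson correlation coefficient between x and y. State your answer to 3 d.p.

-0.599

r = Cov(x,y) / (s_x · s_y) = -80.968 / (9.010 × 15.014)
  = -80.968 / 135.2761 ≈ -0.599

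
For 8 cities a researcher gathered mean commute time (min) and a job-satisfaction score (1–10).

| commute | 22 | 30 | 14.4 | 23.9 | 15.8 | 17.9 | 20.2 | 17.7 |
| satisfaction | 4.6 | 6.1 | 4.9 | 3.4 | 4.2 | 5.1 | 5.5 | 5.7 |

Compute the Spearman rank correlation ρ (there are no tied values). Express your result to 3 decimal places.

Rank commute: 6, 8, 1, 7, 2, 4, 5, 3
Rank satisfaction: 3, 8, 4, 1, 2, 5, 6, 7
d = rank(commute) − rank(satisfaction): 3, 0, -3, 6, 0, -1, -1, -4; Σd² = 72
ρ = 1 − 6Σd² / [n(n²−1)] = 1 − 6×72 / (8×63) = 1 − 432/504 ≈ 0.143

0.143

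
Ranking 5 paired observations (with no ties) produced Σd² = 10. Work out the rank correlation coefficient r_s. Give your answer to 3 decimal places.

0.500

ρ = 1 − 6Σd² / [n(n²−1)] = 1 − 6×10 / (5×24)
  = 1 − 60/120 = 1 − 0.5000 ≈ 0.500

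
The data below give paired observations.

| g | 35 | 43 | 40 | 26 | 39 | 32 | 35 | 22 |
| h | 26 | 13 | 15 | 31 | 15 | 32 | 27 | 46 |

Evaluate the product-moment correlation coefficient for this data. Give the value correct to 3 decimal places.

n = 8, Σg = 272, Σh = 205, Σg² = 9604, Σh² = 6125, Σgh = 6441
nΣgh − ΣgΣh = 51528 − 55760 = -4232
nΣg² − (Σg)² = 76832 − 73984 = 2848; nΣh² − (Σh)² = 49000 − 42025 = 6975
r = -4232 / √(2848 × 6975) = -4232 / 4456.9945 ≈ -0.950

-0.950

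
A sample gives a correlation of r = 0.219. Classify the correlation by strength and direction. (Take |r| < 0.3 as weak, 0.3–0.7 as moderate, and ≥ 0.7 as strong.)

r = 0.219 > 0 so the relationship is positive.
|r| = 0.219, which falls in the weak range.

weak positive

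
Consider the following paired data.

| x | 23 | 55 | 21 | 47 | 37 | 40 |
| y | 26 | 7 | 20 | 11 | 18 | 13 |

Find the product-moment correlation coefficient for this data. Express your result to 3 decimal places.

n = 6, Σx = 223, Σy = 95, Σx² = 9173, Σy² = 1739, Σxy = 3106
nΣxy − ΣxΣy = 18636 − 21185 = -2549
nΣx² − (Σx)² = 55038 − 49729 = 5309; nΣy² − (Σy)² = 10434 − 9025 = 1409
r = -2549 / √(5309 × 1409) = -2549 / 2735.0285 ≈ -0.932

-0.932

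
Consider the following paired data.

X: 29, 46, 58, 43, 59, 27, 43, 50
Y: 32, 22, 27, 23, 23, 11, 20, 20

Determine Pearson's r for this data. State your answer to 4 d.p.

0.2208

n = 8, ΣX = 355, ΣY = 178, ΣX² = 16729, ΣY² = 4216, ΣXY = 8009
nΣXY − ΣXΣY = 64072 − 63190 = 882
nΣX² − (ΣX)² = 133832 − 126025 = 7807; nΣY² − (ΣY)² = 33728 − 31684 = 2044
r = 882 / √(7807 × 2044) = 882 / 3994.6850 ≈ 0.2208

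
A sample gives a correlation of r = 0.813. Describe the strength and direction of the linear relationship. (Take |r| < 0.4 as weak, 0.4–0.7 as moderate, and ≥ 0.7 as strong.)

strong positive

r = 0.813 > 0 so the relationship is positive.
|r| = 0.813, which falls in the strong range.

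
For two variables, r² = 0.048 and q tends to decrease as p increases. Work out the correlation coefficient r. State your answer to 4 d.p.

|r| = √0.048 = 0.2191
The association is negative, so r = −0.2191.

-0.2191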